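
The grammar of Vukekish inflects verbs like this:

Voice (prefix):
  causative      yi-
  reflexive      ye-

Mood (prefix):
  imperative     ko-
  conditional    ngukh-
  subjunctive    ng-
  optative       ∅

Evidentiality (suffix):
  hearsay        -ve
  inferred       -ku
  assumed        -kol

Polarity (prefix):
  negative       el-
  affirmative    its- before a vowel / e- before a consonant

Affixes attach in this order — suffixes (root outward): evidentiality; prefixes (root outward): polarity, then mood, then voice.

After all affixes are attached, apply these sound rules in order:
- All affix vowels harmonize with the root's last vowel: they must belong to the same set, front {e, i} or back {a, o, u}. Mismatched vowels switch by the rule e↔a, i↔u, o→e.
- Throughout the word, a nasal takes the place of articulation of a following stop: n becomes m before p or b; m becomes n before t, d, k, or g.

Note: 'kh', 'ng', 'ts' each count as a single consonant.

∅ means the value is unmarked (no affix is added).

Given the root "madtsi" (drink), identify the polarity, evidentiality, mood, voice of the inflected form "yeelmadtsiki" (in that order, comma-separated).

Segment: ye-el-madtsi-ku.
polarity: el- → negative.
evidentiality: -ku → inferred.
mood: ∅ → optative.
voice: ye- → reflexive.

negative, inferred, optative, reflexive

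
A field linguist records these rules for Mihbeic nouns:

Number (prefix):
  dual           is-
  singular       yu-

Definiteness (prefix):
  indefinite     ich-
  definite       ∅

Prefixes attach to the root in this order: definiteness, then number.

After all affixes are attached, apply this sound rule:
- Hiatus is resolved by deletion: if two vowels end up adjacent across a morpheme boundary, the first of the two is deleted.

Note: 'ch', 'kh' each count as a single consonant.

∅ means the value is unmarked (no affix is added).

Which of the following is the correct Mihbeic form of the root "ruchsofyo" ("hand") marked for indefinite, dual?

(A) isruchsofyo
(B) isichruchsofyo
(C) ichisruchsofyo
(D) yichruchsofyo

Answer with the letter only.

B

Attach definiteness indefinite ich- → ichruchsofyo.
Attach number dual is- → isichruchsofyo.
Vowel deletion: no change.
So the correct form is isichruchsofyo, option (B).
(A) isruchsofyo is wrong: it uses definite instead of indefinite for definiteness.
(C) ichisruchsofyo is wrong: it has the affixes in the wrong order.
(D) yichruchsofyo is wrong: it uses singular instead of dual for number.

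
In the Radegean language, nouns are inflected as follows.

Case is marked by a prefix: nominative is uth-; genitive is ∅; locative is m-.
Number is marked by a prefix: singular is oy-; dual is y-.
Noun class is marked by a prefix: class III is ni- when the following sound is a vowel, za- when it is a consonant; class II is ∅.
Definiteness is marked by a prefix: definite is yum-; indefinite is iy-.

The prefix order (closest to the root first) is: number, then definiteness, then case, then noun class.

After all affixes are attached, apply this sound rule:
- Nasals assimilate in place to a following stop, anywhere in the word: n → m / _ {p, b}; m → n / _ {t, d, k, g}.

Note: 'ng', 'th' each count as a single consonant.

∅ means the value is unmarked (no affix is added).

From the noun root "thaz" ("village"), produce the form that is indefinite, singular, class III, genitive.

niiyoythaz

Attach number singular oy- → oythaz.
Attach definiteness indefinite iy- → iyoythaz.
case = genitive: zero marking, form stays iyoythaz.
Attach noun class class III ni- (before vowel 'i') → niiyoythaz.
Nasal assimilation: no change.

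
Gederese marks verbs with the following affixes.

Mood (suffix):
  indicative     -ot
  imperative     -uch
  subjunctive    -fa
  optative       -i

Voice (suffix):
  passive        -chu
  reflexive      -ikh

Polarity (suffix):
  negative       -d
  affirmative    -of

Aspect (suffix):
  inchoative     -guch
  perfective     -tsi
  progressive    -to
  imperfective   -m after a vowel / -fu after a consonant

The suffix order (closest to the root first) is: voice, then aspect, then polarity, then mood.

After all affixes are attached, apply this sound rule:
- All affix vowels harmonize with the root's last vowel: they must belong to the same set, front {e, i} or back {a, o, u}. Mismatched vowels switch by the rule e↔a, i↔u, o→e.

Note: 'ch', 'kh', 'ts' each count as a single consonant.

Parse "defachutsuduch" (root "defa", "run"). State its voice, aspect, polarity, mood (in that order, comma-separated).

Segment: defa-chu-tsi-d-uch.
voice: -chu → passive.
aspect: -tsi → perfective.
polarity: -d → negative.
mood: -uch → imperative.

passive, perfective, negative, imperative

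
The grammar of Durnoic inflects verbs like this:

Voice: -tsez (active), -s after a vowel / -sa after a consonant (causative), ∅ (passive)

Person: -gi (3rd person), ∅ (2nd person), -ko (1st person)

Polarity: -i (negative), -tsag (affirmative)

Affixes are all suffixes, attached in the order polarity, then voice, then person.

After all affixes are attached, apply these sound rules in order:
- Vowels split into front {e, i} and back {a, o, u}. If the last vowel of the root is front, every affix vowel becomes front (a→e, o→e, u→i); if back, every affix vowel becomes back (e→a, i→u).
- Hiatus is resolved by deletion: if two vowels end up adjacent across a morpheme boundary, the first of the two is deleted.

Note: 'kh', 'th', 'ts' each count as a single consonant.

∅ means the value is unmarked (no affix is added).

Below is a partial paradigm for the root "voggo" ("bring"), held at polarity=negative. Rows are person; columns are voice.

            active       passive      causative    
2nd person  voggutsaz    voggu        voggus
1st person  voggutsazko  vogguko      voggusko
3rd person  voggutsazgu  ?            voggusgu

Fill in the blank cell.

Attach polarity negative -i → voggoi.
voice = passive: zero marking, form stays voggoi.
Attach person 3rd person -gi → voggoigi.
Apply vowel harmony: voggoigi → voggougu.
Apply vowel deletion: voggougu → voggugu.

voggugu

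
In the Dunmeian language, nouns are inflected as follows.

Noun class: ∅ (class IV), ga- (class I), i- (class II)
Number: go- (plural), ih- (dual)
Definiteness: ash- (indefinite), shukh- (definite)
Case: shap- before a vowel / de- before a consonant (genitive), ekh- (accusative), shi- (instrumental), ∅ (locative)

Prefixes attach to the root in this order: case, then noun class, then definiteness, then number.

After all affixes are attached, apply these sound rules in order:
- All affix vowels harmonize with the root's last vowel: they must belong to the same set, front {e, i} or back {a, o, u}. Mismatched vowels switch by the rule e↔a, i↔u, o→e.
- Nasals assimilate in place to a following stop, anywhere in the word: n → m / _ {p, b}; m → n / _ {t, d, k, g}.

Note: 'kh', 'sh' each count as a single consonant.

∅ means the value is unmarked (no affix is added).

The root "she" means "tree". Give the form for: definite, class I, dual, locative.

ihshikhgeshe

case = locative: zero marking, form stays she.
Attach noun class class I ga- → gashe.
Attach definiteness definite shukh- → shukhgashe.
Attach number dual ih- → ihshukhgashe.
Apply vowel harmony: ihshukhgashe → ihshikhgeshe.
Nasal assimilation: no change.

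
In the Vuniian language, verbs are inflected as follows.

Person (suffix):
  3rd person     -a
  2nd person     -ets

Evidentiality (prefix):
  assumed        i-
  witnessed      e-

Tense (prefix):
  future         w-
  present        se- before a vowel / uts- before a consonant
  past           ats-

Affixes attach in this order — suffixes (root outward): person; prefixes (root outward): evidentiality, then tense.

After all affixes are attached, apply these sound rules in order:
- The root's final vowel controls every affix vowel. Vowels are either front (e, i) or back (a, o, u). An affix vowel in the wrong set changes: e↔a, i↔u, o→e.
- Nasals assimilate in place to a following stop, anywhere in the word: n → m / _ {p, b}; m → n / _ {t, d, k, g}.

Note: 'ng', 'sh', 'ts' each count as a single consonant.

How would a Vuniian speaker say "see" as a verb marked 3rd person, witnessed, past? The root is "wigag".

atsawigaga

Attach evidentiality witnessed e- → ewigag.
Attach person 3rd person -a → ewigaga.
Attach tense past ats- → atsewigaga.
Apply vowel harmony: atsewigaga → atsawigaga.
Nasal assimilation: no change.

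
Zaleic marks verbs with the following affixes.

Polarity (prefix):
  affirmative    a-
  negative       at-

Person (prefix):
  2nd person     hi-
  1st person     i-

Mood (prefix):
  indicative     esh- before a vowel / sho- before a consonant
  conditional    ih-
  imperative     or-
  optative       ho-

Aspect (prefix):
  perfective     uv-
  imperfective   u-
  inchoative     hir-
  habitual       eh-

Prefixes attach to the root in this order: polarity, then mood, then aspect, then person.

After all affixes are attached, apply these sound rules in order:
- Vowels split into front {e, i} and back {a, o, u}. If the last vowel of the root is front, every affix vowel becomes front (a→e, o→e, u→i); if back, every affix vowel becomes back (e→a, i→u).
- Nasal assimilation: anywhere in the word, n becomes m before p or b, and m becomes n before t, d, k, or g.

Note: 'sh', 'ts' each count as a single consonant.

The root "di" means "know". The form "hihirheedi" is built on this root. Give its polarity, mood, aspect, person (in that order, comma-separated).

affirmative, optative, inchoative, 2nd person

Segment: hi-hir-ho-a-di.
polarity: a- → affirmative.
mood: ho- → optative.
aspect: hir- → inchoative.
person: hi- → 2nd person.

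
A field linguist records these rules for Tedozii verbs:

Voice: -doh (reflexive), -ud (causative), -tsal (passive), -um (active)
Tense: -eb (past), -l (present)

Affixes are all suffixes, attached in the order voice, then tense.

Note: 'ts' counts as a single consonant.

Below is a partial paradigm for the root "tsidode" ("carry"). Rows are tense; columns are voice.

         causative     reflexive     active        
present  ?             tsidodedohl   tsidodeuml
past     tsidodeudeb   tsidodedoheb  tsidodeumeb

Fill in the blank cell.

Attach voice causative -ud → tsidodeud.
Attach tense present -l → tsidodeudl.

tsidodeudl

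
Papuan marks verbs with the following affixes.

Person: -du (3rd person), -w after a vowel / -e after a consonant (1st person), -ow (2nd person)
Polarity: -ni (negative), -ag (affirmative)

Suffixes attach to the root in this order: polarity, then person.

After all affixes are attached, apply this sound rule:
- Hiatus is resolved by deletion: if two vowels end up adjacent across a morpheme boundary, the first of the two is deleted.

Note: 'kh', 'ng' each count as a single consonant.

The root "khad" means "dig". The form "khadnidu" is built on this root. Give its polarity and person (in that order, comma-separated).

negative, 3rd person

Segment: khad-ni-du.
polarity: -ni → negative.
person: -du → 3rd person.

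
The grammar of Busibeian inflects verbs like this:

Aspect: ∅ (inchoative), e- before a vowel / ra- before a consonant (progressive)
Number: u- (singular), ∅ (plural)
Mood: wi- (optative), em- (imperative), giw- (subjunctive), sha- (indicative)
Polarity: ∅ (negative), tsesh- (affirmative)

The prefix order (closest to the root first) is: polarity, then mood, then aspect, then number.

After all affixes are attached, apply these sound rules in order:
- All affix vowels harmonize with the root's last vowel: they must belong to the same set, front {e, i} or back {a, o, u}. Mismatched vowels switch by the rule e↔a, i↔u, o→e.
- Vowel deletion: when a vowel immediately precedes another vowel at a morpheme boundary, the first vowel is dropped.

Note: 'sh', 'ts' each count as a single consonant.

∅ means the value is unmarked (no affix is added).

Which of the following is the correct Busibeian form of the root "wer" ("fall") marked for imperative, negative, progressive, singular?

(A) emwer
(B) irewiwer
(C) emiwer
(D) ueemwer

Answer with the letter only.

polarity = negative: zero marking, form stays wer.
Attach mood imperative em- → emwer.
Attach aspect progressive e- (before vowel 'e') → eemwer.
Attach number singular u- → ueemwer.
Apply vowel harmony: ueemwer → ieemwer.
Apply vowel deletion: ieemwer → emwer.
So the correct form is emwer, option (A).
(D) ueemwer is wrong: it fails to apply the sound rule(s).
(B) irewiwer is wrong: it uses optative instead of imperative for mood.
(C) emiwer is wrong: it has the affixes in the wrong order.

A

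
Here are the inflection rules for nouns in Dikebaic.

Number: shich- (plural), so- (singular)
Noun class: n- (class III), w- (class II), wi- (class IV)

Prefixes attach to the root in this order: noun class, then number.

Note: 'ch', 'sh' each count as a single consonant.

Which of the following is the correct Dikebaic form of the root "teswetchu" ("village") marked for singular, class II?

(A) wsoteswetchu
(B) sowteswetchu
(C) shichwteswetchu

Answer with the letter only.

B

Attach noun class class II w- → wteswetchu.
Attach number singular so- → sowteswetchu.
So the correct form is sowteswetchu, option (B).
(C) shichwteswetchu is wrong: it uses plural instead of singular for number.
(A) wsoteswetchu is wrong: it has the affixes in the wrong order.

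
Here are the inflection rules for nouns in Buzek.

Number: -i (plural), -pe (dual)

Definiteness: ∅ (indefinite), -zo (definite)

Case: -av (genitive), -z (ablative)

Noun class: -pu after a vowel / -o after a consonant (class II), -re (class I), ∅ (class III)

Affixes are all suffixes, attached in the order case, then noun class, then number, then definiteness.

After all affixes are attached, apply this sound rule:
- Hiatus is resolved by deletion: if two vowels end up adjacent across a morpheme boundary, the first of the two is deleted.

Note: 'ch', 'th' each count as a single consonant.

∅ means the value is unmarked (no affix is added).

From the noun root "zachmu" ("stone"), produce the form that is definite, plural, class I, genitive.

zachmavrizo

Attach case genitive -av → zachmuav.
Attach noun class class I -re → zachmuavre.
Attach number plural -i → zachmuavrei.
Attach definiteness definite -zo → zachmuavreizo.
Apply vowel deletion: zachmuavreizo → zachmavrizo.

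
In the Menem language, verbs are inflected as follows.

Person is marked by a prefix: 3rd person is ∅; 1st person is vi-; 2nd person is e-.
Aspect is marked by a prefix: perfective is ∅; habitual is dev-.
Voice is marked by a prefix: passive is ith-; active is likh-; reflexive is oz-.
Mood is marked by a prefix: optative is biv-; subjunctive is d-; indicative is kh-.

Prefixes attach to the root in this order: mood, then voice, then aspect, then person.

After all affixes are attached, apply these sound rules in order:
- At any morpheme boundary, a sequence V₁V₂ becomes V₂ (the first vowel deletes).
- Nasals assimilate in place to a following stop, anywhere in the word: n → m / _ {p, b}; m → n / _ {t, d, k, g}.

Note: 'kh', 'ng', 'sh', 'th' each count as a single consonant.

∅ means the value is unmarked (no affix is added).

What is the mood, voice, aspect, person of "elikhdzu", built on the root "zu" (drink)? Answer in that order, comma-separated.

subjunctive, active, perfective, 2nd person

Segment: e-likh-d-zu.
mood: d- → subjunctive.
voice: likh- → active.
aspect: ∅ → perfective.
person: e- → 2nd person.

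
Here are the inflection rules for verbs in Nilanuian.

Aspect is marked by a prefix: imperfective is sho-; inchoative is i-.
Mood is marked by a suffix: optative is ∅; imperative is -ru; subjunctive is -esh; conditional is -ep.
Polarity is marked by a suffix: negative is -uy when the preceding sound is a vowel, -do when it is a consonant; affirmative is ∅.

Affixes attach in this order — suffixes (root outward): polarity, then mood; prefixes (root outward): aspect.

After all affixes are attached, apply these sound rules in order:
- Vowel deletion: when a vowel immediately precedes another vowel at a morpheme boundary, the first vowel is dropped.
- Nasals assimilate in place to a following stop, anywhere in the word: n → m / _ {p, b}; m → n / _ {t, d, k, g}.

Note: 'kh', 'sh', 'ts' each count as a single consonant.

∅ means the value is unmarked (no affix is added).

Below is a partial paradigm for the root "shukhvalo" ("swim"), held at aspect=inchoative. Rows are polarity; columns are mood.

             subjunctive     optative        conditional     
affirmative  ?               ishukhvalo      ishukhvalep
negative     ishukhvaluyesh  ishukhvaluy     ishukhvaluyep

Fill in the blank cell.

ishukhvalesh

Attach aspect inchoative i- → ishukhvalo.
polarity = affirmative: zero marking, form stays ishukhvalo.
Attach mood subjunctive -esh → ishukhvaloesh.
Apply vowel deletion: ishukhvaloesh → ishukhvalesh.
Nasal assimilation: no change.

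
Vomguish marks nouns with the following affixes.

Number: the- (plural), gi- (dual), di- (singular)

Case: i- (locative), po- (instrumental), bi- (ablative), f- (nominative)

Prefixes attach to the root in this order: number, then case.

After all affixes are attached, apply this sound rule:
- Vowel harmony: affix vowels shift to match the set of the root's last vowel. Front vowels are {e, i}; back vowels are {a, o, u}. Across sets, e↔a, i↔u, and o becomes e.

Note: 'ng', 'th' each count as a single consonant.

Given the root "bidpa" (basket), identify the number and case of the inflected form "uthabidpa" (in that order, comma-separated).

Segment: i-the-bidpa.
number: the- → plural.
case: i- → locative.

plural, locative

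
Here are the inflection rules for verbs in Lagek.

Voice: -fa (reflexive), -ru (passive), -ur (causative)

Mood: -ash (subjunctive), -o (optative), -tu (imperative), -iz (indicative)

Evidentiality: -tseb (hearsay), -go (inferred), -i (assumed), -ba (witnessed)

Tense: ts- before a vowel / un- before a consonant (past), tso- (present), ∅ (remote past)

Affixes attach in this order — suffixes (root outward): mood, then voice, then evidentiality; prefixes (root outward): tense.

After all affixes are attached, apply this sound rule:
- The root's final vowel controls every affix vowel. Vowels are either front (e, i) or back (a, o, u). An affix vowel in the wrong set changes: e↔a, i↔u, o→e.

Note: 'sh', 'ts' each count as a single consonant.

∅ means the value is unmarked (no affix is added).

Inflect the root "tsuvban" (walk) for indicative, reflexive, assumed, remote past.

Attach mood indicative -iz → tsuvbaniz.
Attach voice reflexive -fa → tsuvbanizfa.
tense = remote past: zero marking, form stays tsuvbanizfa.
Attach evidentiality assumed -i → tsuvbanizfai.
Apply vowel harmony: tsuvbanizfai → tsuvbanuzfau.

tsuvbanuzfau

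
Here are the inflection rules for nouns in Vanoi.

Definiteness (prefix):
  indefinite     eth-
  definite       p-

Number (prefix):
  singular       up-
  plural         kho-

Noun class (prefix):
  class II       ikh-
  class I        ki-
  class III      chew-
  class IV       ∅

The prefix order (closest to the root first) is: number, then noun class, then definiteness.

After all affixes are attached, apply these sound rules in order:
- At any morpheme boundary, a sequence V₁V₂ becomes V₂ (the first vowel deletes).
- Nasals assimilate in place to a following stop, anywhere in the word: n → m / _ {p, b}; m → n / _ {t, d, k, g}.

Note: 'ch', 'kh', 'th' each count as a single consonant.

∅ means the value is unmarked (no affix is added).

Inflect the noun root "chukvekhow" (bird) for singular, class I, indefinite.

ethkupchukvekhow

Attach number singular up- → upchukvekhow.
Attach noun class class I ki- → kiupchukvekhow.
Attach definiteness indefinite eth- → ethkiupchukvekhow.
Apply vowel deletion: ethkiupchukvekhow → ethkupchukvekhow.
Nasal assimilation: no change.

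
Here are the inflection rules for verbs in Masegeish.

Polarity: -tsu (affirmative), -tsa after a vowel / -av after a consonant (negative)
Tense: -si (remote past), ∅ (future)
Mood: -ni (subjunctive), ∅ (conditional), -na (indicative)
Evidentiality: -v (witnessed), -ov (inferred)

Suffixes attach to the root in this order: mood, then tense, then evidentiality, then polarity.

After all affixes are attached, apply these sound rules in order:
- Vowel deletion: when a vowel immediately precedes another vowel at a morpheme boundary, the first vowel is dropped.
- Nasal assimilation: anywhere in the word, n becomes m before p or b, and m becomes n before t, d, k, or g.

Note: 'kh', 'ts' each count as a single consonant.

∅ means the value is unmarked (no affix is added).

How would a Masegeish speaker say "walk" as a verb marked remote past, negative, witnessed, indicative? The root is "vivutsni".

Attach mood indicative -na → vivutsnina.
Attach tense remote past -si → vivutsninasi.
Attach evidentiality witnessed -v → vivutsninasiv.
Attach polarity negative -av (after consonant 'v') → vivutsninasivav.
Vowel deletion: no change.
Nasal assimilation: no change.

vivutsninasivav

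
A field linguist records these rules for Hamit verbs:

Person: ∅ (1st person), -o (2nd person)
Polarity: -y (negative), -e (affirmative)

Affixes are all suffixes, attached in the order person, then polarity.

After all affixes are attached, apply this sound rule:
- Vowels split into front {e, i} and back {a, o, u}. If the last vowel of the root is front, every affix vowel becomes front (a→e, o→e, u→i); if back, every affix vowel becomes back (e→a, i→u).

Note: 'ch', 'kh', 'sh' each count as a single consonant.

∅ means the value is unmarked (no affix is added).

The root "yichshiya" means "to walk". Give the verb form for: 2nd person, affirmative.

yichshiyaoa

Attach person 2nd person -o → yichshiyao.
Attach polarity affirmative -e → yichshiyaoe.
Apply vowel harmony: yichshiyaoe → yichshiyaoa.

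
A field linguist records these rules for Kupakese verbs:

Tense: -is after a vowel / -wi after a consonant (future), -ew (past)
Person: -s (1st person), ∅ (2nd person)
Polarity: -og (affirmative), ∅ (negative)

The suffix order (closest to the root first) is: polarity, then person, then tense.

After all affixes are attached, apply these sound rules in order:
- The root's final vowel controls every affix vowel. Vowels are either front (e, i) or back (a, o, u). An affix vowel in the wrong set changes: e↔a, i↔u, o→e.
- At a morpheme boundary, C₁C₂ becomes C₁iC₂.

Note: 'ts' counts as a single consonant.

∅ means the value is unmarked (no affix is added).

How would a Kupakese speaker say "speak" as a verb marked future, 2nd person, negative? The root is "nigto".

polarity = negative: zero marking, form stays nigto.
person = 2nd person: zero marking, form stays nigto.
Attach tense future -is (after vowel 'o') → nigtois.
Apply vowel harmony: nigtois → nigtous.
Epenthesis: no change.

nigtous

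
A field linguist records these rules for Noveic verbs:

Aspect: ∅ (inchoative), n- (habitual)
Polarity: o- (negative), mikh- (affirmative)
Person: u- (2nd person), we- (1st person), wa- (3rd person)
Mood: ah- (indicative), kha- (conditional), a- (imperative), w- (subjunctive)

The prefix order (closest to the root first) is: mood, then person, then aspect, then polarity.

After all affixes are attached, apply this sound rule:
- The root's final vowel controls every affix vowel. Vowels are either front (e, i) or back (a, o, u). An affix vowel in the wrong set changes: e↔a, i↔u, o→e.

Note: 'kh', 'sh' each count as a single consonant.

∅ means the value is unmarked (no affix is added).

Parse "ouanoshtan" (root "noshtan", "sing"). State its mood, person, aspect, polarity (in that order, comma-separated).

Segment: o-u-a-noshtan.
mood: a- → imperative.
person: u- → 2nd person.
aspect: ∅ → inchoative.
polarity: o- → negative.

imperative, 2nd person, inchoative, negative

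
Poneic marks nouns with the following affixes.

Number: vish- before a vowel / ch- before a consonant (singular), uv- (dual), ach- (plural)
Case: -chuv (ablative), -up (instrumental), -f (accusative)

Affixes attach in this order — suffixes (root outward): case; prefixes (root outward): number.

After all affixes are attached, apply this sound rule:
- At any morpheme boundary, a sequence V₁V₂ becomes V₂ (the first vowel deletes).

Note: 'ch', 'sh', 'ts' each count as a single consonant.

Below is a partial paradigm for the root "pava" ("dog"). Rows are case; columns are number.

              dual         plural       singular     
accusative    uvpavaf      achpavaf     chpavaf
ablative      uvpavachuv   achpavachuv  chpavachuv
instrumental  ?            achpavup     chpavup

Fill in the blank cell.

uvpavup

Attach case instrumental -up → pavaup.
Attach number dual uv- → uvpavaup.
Apply vowel deletion: uvpavaup → uvpavup.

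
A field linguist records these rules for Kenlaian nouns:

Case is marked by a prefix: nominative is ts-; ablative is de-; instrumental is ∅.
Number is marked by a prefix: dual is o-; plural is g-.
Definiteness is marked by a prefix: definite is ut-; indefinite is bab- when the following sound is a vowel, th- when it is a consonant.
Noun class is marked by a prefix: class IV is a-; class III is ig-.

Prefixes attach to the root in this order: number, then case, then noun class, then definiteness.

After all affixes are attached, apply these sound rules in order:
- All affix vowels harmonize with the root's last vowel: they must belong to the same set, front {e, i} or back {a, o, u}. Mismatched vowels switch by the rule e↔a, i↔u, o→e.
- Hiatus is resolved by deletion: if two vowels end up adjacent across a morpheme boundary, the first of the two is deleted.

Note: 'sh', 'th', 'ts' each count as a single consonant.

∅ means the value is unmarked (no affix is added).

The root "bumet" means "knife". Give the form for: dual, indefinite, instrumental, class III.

Attach number dual o- → obumet.
case = instrumental: zero marking, form stays obumet.
Attach noun class class III ig- → igobumet.
Attach definiteness indefinite bab- (before vowel 'i') → babigobumet.
Apply vowel harmony: babigobumet → bebigebumet.
Vowel deletion: no change.

bebigebumet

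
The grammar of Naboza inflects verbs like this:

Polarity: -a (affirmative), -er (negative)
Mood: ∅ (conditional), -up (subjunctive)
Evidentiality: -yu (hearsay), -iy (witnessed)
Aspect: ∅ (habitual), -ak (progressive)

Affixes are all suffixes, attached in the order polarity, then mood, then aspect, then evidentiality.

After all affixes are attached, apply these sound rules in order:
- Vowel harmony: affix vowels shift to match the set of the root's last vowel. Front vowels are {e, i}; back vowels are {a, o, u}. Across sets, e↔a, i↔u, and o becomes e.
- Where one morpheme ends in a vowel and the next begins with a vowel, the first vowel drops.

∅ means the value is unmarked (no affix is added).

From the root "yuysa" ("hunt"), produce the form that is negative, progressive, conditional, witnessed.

yuysarakuy

Attach polarity negative -er → yuysaer.
mood = conditional: zero marking, form stays yuysaer.
Attach aspect progressive -ak → yuysaerak.
Attach evidentiality witnessed -iy → yuysaerakiy.
Apply vowel harmony: yuysaerakiy → yuysaarakuy.
Apply vowel deletion: yuysaarakuy → yuysarakuy.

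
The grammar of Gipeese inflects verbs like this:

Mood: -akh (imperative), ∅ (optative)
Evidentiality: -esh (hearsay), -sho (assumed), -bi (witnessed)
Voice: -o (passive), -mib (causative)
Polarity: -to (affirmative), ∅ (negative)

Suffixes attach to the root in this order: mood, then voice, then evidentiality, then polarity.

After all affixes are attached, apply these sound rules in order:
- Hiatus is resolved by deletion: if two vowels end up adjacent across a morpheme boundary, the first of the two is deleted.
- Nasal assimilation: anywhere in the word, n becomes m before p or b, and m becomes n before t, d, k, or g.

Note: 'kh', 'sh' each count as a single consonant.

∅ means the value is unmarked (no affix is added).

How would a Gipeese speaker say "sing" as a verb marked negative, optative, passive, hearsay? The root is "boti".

mood = optative: zero marking, form stays boti.
Attach voice passive -o → botio.
Attach evidentiality hearsay -esh → botioesh.
polarity = negative: zero marking, form stays botioesh.
Apply vowel deletion: botioesh → botesh.
Nasal assimilation: no change.

botesh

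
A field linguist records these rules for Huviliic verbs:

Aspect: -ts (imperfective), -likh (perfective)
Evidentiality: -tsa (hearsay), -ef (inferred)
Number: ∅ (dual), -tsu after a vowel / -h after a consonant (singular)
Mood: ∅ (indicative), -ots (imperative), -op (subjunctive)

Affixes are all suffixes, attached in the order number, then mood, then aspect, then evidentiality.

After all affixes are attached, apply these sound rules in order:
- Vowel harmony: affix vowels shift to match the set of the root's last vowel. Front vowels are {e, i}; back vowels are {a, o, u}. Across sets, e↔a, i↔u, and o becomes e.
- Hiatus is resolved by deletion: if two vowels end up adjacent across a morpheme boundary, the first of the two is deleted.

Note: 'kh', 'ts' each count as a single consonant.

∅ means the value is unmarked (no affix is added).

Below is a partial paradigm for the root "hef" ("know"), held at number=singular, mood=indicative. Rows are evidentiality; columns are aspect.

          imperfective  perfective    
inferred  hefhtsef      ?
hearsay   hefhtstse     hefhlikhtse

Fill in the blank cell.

hefhlikhef

Attach number singular -h (after consonant 'f') → hefh.
mood = indicative: zero marking, form stays hefh.
Attach aspect perfective -likh → hefhlikh.
Attach evidentiality inferred -ef → hefhlikhef.
Vowel harmony: no change.
Vowel deletion: no change.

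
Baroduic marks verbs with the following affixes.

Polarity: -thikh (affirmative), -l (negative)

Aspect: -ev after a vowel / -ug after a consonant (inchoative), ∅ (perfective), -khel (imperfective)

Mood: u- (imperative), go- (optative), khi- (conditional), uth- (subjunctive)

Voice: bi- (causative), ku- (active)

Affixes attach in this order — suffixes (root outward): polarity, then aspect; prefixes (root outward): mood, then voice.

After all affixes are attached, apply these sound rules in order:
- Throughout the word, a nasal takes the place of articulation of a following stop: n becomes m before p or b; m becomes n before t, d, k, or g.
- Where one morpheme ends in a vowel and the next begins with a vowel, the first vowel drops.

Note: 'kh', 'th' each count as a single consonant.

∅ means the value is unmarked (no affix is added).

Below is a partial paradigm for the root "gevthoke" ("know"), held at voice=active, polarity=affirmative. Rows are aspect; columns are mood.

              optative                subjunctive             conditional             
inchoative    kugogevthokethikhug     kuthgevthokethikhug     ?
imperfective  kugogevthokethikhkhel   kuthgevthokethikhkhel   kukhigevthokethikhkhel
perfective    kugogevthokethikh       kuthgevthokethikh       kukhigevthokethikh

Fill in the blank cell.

Attach mood conditional khi- → khigevthoke.
Attach voice active ku- → kukhigevthoke.
Attach polarity affirmative -thikh → kukhigevthokethikh.
Attach aspect inchoative -ug (after consonant 'kh') → kukhigevthokethikhug.
Nasal assimilation: no change.
Vowel deletion: no change.

kukhigevthokethikhug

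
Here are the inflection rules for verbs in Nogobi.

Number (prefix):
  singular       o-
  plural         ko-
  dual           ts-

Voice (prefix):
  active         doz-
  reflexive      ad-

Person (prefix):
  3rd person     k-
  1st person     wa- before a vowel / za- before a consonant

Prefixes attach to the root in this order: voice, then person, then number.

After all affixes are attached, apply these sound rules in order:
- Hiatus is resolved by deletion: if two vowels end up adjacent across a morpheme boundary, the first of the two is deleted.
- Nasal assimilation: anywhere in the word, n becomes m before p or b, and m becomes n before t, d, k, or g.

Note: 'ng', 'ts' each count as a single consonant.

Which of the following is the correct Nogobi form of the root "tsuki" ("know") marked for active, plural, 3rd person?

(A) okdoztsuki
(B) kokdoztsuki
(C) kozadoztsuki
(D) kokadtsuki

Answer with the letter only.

B

Attach voice active doz- → doztsuki.
Attach person 3rd person k- → kdoztsuki.
Attach number plural ko- → kokdoztsuki.
Vowel deletion: no change.
Nasal assimilation: no change.
So the correct form is kokdoztsuki, option (B).
(D) kokadtsuki is wrong: it uses reflexive instead of active for voice.
(C) kozadoztsuki is wrong: it uses 1st person instead of 3rd person for person.
(A) okdoztsuki is wrong: it uses singular instead of plural for number.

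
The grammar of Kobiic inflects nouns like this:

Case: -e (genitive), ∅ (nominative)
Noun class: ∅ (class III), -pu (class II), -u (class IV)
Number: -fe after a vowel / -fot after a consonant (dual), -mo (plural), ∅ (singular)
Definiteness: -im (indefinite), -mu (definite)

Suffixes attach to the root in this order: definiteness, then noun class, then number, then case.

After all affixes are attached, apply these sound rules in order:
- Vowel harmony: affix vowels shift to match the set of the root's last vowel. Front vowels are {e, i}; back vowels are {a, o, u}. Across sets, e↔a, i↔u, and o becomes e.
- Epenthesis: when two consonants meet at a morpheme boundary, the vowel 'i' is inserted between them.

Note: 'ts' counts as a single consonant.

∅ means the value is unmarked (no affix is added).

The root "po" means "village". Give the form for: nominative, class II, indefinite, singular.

poumipu

Attach definiteness indefinite -im → poim.
Attach noun class class II -pu → poimpu.
number = singular: zero marking, form stays poimpu.
case = nominative: zero marking, form stays poimpu.
Apply vowel harmony: poimpu → poumpu.
Apply epenthesis: poumpu → poumipu.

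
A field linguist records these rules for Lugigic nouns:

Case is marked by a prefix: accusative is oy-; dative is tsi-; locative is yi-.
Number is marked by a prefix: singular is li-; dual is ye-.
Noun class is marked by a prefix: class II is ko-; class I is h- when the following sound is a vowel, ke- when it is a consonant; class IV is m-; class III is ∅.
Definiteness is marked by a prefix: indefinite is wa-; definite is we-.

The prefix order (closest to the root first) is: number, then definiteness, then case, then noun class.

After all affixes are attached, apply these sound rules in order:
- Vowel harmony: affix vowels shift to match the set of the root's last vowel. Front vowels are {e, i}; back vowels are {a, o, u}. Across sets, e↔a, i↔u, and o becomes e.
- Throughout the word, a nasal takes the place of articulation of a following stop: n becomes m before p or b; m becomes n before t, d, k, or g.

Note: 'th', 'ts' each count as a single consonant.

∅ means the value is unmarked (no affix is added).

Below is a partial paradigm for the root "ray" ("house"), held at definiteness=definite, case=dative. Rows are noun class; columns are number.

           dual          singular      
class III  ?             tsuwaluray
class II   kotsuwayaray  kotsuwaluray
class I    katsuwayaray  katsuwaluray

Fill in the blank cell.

Attach number dual ye- → yeray.
Attach definiteness definite we- → weyeray.
Attach case dative tsi- → tsiweyeray.
noun class = class III: zero marking, form stays tsiweyeray.
Apply vowel harmony: tsiweyeray → tsuwayaray.
Nasal assimilation: no change.

tsuwayaray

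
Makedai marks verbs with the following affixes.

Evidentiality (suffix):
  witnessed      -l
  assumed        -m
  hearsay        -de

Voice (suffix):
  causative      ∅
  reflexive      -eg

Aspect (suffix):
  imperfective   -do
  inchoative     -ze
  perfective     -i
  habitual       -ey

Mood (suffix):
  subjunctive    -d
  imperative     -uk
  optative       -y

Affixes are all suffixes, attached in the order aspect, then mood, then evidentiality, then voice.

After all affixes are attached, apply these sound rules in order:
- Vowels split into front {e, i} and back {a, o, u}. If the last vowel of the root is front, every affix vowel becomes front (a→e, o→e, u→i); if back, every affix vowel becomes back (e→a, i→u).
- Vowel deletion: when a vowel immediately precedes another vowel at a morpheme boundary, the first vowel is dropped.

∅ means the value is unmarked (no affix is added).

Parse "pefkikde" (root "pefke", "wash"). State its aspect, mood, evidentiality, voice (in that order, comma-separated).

perfective, imperative, hearsay, causative

Segment: pefke-i-uk-de.
aspect: -i → perfective.
mood: -uk → imperative.
evidentiality: -de → hearsay.
voice: ∅ → causative.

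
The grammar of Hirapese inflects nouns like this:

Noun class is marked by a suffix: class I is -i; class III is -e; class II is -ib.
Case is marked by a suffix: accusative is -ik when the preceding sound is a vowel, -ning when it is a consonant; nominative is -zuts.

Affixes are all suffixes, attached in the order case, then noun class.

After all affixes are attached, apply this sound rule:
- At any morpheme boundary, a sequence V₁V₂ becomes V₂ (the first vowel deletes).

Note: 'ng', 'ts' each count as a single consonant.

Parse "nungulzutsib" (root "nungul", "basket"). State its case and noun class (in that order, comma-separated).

Segment: nungul-zuts-ib.
case: -zuts → nominative.
noun class: -ib → class II.

nominative, class II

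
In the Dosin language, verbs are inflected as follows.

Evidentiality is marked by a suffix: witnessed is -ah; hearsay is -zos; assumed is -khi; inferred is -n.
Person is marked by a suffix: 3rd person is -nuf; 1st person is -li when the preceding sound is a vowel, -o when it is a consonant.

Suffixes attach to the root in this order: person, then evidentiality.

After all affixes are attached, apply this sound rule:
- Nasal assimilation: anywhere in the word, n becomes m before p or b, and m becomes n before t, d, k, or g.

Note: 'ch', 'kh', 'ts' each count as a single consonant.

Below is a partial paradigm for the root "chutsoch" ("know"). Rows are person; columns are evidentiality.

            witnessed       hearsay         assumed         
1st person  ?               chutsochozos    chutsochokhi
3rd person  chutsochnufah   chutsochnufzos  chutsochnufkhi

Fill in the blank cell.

chutsochoah

Attach person 1st person -o (after consonant 'ch') → chutsocho.
Attach evidentiality witnessed -ah → chutsochoah.
Nasal assimilation: no change.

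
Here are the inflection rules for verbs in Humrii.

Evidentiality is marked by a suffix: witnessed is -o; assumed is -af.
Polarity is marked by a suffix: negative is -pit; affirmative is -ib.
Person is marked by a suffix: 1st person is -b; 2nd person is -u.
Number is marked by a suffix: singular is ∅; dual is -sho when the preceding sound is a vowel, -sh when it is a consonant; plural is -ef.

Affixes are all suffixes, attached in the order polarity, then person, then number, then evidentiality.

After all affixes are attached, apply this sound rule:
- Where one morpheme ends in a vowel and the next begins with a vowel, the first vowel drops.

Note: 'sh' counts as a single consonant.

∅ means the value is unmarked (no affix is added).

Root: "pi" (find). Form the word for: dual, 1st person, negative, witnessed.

Attach polarity negative -pit → pipit.
Attach person 1st person -b → pipitb.
Attach number dual -sh (after consonant 'b') → pipitbsh.
Attach evidentiality witnessed -o → pipitbsho.
Vowel deletion: no change.

pipitbsho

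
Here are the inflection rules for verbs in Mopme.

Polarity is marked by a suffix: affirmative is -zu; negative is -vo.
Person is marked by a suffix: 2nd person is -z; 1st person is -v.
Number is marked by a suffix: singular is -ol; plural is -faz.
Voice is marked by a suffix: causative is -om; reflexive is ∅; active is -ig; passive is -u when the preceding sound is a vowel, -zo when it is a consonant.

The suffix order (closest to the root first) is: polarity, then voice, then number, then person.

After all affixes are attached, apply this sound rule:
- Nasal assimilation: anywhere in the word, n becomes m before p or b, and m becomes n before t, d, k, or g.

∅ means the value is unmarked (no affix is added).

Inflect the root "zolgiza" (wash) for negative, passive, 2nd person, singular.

zolgizavouolz

Attach polarity negative -vo → zolgizavo.
Attach voice passive -u (after vowel 'o') → zolgizavou.
Attach number singular -ol → zolgizavouol.
Attach person 2nd person -z → zolgizavouolz.
Nasal assimilation: no change.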